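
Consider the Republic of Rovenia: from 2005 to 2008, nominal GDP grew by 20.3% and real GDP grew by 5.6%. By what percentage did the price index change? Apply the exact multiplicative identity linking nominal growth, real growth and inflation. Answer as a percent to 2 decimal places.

13.92%

(1 + g_nom) = (1 + g_real)(1 + π), so π = 1.2030 / 1.0560 − 1 = 0.13920.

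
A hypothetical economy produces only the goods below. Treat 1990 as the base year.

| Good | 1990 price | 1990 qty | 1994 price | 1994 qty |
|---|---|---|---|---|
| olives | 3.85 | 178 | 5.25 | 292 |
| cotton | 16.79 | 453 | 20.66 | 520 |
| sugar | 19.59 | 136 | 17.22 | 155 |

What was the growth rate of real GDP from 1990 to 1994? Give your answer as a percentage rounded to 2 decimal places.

Real GDP 1990 = Nominal GDP 1990 = 3.85·178 + 16.79·453 + 19.59·136 = 10955.41.
Real GDP 1994 (at 1990 prices) = 3.85·292 + 16.79·520 + 19.59·155 = 12891.45.
Real growth = 12891.45/10955.41 − 1 = 0.1767.

17.67%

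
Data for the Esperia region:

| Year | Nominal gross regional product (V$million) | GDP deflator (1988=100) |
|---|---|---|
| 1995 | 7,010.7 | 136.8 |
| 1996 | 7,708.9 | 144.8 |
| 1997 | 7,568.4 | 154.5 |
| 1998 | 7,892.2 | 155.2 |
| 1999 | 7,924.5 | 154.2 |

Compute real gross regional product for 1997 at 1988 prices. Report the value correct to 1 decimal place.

V$4,898.6 million

Real gross regional product 1997 = 7568.4 / 1.545 = 4898.64.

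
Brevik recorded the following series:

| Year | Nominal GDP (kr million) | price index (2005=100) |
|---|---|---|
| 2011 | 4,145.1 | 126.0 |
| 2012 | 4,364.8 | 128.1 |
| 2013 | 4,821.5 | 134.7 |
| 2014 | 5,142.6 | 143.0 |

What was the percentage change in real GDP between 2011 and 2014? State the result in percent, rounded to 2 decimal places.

9.32%

Real GDP 2011 = 4145.1/1.260 = 3289.76.
Real GDP 2014 = 5142.6/1.430 = 3596.22.
Change = 3596.22/3289.76 − 1 = 0.0932.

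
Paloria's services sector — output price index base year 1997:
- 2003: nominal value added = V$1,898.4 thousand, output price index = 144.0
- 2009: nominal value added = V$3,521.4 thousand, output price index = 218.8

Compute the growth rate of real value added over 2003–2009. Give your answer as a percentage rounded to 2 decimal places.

Real value added 2003 = 1898.4 / 1.440 = 1318.33.
Real value added 2009 = 3521.4 / 2.188 = 1609.41.
Real growth = 1609.41 / 1318.33 − 1 = 0.2208.

22.08%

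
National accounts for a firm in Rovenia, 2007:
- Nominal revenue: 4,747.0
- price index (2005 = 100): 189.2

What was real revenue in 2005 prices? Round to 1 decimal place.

Real revenue = Nominal / (price index/100) = 4747.0 / 1.892 = 2508.99.

2,509.0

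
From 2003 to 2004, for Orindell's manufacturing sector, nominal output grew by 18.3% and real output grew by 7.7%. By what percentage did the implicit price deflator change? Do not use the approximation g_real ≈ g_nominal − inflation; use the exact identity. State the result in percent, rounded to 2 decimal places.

(1 + g_nom) = (1 + g_real)(1 + π), so π = 1.1830 / 1.0770 − 1 = 0.09842.

9.84%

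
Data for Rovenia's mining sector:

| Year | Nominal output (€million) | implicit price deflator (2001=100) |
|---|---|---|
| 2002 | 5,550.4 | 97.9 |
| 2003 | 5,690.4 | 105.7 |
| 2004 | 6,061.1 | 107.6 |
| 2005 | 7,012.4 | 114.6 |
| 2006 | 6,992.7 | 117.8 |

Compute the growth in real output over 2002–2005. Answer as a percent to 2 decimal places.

Real output 2002 = 5550.4/0.979 = 5669.46.
Real output 2005 = 7012.4/1.146 = 6119.02.
Change = 6119.02/5669.46 − 1 = 0.0793.

7.93%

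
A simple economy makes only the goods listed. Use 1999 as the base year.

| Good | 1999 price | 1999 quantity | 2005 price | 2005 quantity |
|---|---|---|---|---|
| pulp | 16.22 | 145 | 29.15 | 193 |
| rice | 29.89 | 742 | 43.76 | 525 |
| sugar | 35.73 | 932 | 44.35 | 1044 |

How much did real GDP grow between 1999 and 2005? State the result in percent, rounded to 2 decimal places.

Real GDP 1999 = Nominal GDP 1999 = 16.22·145 + 29.89·742 + 35.73·932 = 57830.64.
Real GDP 2005 (at 1999 prices) = 16.22·193 + 29.89·525 + 35.73·1044 = 56124.83.
Real growth = 56124.83/57830.64 − 1 = -0.0295.

-2.95%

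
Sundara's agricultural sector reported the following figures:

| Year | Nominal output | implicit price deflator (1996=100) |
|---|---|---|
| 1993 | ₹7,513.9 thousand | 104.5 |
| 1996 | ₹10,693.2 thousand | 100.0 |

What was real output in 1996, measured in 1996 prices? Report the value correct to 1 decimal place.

₹10,693.2 thousand

Real output = Nominal / (implicit price deflator/100) = 10693.2 / 1.000 = 10693.20.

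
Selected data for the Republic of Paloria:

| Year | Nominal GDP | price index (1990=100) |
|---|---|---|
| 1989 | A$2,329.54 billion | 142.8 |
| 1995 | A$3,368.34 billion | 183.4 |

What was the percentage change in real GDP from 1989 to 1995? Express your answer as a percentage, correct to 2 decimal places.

Deflate each year: 1989 → 2329.54/1.428 = 1631.33; 1995 → 3368.34/1.834 = 1836.61.
So real GDP changed by 1836.61/1631.33 − 1 = 0.1258, i.e. 12.58%.

12.58%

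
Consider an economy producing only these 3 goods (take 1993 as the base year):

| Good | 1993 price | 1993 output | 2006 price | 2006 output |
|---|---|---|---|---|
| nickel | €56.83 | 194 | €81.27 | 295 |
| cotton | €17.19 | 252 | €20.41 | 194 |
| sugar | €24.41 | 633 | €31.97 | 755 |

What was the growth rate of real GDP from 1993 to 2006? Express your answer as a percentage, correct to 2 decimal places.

Real GDP 1993 = Nominal GDP 1993 = 56.83·194 + 17.19·252 + 24.41·633 = 30808.43.
Real GDP 2006 (at 1993 prices) = 56.83·295 + 17.19·194 + 24.41·755 = 38529.26.
Real growth = 38529.26/30808.43 − 1 = 0.2506.

25.06%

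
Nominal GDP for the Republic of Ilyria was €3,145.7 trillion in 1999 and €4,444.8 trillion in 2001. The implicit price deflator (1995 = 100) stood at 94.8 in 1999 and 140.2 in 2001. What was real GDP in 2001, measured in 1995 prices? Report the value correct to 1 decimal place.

Real GDP = Nominal / (implicit price deflator/100) = 4444.8 / 1.402 = 3170.33.

€3,170.3 trillion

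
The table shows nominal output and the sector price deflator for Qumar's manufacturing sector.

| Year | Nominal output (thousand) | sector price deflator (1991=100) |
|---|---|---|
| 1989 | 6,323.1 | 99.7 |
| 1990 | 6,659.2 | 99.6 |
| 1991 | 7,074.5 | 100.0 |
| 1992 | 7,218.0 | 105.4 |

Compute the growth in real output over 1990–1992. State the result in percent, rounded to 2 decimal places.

Real output 1990 = 6659.2/0.996 = 6685.94.
Real output 1992 = 7218.0/1.054 = 6848.20.
Change = 6848.20/6685.94 − 1 = 0.0243.

2.43%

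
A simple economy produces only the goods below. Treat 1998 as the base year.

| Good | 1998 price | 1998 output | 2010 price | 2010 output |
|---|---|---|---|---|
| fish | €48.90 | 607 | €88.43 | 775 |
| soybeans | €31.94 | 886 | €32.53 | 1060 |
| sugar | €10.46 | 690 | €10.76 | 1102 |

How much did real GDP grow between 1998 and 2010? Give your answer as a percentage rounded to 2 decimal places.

27.73%

Real GDP 1998 = Nominal GDP 1998 = 48.90·607 + 31.94·886 + 10.46·690 = 65198.54.
Real GDP 2010 (at 1998 prices) = 48.90·775 + 31.94·1060 + 10.46·1102 = 83280.82.
Real growth = 83280.82/65198.54 − 1 = 0.2773.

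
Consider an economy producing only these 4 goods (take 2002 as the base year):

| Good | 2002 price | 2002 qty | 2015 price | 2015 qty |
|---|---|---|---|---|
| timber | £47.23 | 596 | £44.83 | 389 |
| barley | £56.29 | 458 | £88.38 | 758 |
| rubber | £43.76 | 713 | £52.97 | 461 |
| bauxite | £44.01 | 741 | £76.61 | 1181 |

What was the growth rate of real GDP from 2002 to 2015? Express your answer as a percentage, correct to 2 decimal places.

13.12%

Real GDP 2002 = Nominal GDP 2002 = 47.23·596 + 56.29·458 + 43.76·713 + 44.01·741 = 117742.19.
Real GDP 2015 (at 2002 prices) = 47.23·389 + 56.29·758 + 43.76·461 + 44.01·1181 = 133189.46.
Real growth = 133189.46/117742.19 − 1 = 0.1312.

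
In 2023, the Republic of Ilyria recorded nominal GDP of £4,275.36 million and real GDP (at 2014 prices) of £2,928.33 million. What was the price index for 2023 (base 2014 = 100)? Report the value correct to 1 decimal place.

146.0

price index = (Nominal / Real) × 100 = 4275.36 / 2928.33 × 100 = 146.00.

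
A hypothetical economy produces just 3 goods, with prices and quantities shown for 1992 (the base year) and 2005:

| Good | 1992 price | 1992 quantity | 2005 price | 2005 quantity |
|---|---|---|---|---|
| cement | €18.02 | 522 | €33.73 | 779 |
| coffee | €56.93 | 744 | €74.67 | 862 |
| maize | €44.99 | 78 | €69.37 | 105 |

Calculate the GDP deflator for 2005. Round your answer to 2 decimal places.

Nominal GDP 2005 = 33.73·779 + 74.67·862 + 69.37·105 = 97925.06.
Real GDP 2005 (at 1992 prices) = 18.02·779 + 56.93·862 + 44.99·105 = 67835.19.
Deflator = Nominal/Real × 100 = 97925.06/67835.19 × 100 = 144.357.

144.36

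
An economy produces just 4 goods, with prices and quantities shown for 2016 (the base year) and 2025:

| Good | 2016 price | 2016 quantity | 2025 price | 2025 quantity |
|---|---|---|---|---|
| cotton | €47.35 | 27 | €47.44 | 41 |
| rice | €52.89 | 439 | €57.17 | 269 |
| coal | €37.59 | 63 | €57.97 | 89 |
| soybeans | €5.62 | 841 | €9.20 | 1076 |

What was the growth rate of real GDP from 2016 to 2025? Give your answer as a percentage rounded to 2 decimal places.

Real GDP 2016 = Nominal GDP 2016 = 47.35·27 + 52.89·439 + 37.59·63 + 5.62·841 = 31591.75.
Real GDP 2025 (at 2016 prices) = 47.35·41 + 52.89·269 + 37.59·89 + 5.62·1076 = 25561.39.
Real growth = 25561.39/31591.75 − 1 = -0.1909.

-19.09%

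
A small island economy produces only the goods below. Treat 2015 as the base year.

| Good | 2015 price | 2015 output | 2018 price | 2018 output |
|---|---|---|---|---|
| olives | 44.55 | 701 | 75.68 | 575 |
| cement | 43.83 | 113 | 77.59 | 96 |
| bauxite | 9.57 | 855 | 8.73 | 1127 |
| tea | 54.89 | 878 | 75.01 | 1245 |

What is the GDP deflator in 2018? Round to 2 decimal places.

Nominal GDP 2018 = 75.68·575 + 77.59·96 + 8.73·1127 + 75.01·1245 = 154190.80.
Real GDP 2018 (at 2015 prices) = 44.55·575 + 43.83·96 + 9.57·1127 + 54.89·1245 = 108947.37.
Deflator = Nominal/Real × 100 = 154190.80/108947.37 × 100 = 141.528.

141.53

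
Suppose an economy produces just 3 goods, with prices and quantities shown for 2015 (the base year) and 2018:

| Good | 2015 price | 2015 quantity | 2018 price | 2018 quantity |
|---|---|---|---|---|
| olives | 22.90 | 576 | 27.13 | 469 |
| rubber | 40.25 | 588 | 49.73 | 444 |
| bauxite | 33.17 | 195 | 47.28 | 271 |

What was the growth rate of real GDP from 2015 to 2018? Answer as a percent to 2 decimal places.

-13.21%

Real GDP 2015 = Nominal GDP 2015 = 22.90·576 + 40.25·588 + 33.17·195 = 43325.55.
Real GDP 2018 (at 2015 prices) = 22.90·469 + 40.25·444 + 33.17·271 = 37600.17.
Real growth = 37600.17/43325.55 − 1 = -0.1321.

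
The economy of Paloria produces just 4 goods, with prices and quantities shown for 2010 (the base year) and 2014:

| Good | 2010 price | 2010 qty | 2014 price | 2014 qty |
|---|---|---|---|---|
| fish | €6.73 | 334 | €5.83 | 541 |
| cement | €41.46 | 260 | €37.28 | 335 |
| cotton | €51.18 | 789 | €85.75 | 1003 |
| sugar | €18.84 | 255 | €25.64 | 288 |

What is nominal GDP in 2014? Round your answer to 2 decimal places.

Nominal GDP 2014 = Σ (p_2014 × q_2014) = 5.83·541 + 37.28·335 + 85.75·1003 + 25.64·288 = 109034.40.

€109034.40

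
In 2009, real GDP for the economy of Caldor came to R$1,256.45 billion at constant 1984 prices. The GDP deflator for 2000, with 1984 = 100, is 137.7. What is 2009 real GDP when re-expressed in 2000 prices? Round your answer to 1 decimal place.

R$1,730.1 billion

Real GDP in 2000 prices = Real GDP in 1984 prices × (P_2000/P_1984) = 1256.45 × 1.377 = 1730.13.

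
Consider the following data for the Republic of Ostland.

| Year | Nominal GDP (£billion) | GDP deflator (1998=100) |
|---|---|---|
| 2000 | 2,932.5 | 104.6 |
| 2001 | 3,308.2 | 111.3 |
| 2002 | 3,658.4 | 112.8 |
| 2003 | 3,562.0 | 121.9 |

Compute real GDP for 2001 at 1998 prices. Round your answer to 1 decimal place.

£2,972.3 billion

Real GDP 2001 = 3308.2 / 1.113 = 2972.33.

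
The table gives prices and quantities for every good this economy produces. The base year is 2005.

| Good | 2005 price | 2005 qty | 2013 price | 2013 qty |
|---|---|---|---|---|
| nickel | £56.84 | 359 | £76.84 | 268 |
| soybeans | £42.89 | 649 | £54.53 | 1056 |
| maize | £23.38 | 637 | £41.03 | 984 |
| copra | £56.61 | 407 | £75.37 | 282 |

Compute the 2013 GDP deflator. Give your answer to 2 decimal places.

Nominal GDP 2013 = 76.84·268 + 54.53·1056 + 41.03·984 + 75.37·282 = 139804.66.
Real GDP 2013 (at 2005 prices) = 56.84·268 + 42.89·1056 + 23.38·984 + 56.61·282 = 99494.90.
Deflator = Nominal/Real × 100 = 139804.66/99494.90 × 100 = 140.514.

140.51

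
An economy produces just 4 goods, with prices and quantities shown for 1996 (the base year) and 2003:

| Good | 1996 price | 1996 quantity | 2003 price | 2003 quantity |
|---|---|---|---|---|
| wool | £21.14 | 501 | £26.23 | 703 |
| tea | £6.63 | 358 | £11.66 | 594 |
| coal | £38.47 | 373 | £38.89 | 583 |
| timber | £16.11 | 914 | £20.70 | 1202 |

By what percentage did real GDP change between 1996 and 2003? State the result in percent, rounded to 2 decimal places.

44.13%

Real GDP 1996 = Nominal GDP 1996 = 21.14·501 + 6.63·358 + 38.47·373 + 16.11·914 = 42038.53.
Real GDP 2003 (at 1996 prices) = 21.14·703 + 6.63·594 + 38.47·583 + 16.11·1202 = 60591.87.
Real growth = 60591.87/42038.53 − 1 = 0.4413.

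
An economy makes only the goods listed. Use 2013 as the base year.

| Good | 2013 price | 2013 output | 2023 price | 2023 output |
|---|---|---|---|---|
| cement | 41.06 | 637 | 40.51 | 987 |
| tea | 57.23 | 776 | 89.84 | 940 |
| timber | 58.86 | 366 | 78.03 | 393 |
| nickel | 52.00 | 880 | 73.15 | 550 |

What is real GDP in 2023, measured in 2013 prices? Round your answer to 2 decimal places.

146054.40

Real GDP 2023 = Σ (p_2013 × q_2023) = 41.06·987 + 57.23·940 + 58.86·393 + 52.00·550 = 146054.40.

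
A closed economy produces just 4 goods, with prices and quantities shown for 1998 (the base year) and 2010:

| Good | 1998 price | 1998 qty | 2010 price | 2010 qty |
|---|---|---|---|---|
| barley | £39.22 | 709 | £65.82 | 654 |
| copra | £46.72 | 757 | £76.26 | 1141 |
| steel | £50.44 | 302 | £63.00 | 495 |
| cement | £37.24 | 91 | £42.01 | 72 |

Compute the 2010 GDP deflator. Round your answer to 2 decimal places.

154.09

Nominal GDP 2010 = 65.82·654 + 76.26·1141 + 63.00·495 + 42.01·72 = 164268.66.
Real GDP 2010 (at 1998 prices) = 39.22·654 + 46.72·1141 + 50.44·495 + 37.24·72 = 106606.48.
Deflator = Nominal/Real × 100 = 164268.66/106606.48 × 100 = 154.089.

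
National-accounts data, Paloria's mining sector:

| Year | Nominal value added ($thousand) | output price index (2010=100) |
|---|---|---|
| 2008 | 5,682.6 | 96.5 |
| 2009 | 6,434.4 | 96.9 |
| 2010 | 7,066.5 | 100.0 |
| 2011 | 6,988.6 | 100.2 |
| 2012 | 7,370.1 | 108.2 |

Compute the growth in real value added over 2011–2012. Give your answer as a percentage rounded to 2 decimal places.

-2.34%

Real value added 2011 = 6988.6/1.002 = 6974.65.
Real value added 2012 = 7370.1/1.082 = 6811.55.
Change = 6811.55/6974.65 − 1 = -0.0234.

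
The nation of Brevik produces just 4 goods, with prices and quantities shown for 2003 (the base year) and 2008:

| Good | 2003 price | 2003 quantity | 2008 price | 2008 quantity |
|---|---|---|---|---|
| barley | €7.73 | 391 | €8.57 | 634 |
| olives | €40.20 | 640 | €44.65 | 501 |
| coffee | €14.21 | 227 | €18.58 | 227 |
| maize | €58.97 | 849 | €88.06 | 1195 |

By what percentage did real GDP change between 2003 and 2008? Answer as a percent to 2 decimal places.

20.35%

Real GDP 2003 = Nominal GDP 2003 = 7.73·391 + 40.20·640 + 14.21·227 + 58.97·849 = 82041.63.
Real GDP 2008 (at 2003 prices) = 7.73·634 + 40.20·501 + 14.21·227 + 58.97·1195 = 98735.84.
Real growth = 98735.84/82041.63 − 1 = 0.2035.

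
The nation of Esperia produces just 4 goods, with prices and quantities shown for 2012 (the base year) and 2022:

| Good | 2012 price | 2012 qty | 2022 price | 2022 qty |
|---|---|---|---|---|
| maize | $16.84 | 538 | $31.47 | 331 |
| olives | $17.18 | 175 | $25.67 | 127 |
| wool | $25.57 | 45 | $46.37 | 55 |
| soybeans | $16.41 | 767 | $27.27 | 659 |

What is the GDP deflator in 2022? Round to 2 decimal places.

Nominal GDP 2022 = 31.47·331 + 25.67·127 + 46.37·55 + 27.27·659 = 34197.94.
Real GDP 2022 (at 2012 prices) = 16.84·331 + 17.18·127 + 25.57·55 + 16.41·659 = 19976.44.
Deflator = Nominal/Real × 100 = 34197.94/19976.44 × 100 = 171.191.

171.19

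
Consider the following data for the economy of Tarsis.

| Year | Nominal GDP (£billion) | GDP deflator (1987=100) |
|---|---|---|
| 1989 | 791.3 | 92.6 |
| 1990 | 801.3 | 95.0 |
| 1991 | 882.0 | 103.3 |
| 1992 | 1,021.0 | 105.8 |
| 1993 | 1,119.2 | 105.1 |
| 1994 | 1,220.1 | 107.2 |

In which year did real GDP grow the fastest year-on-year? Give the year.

1990: real = 801.3/0.950 = 843.47; growth vs 1989 (854.54) = -1.30%.
1991: real = 882.0/1.033 = 853.82; growth vs 1990 (843.47) = 1.23%.
1992: real = 1021.0/1.058 = 965.03; growth vs 1991 (853.82) = 13.02%.
1993: real = 1119.2/1.051 = 1064.89; growth vs 1992 (965.03) = 10.35%.
1994: real = 1220.1/1.072 = 1138.15; growth vs 1993 (1064.89) = 6.88%.

1992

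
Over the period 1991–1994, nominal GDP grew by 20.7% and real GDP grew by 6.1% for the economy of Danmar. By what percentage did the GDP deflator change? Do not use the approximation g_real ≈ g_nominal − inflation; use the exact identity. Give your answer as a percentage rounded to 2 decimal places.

(1 + g_nom) = (1 + g_real)(1 + π), so π = 1.2070 / 1.0610 − 1 = 0.13761.

13.76%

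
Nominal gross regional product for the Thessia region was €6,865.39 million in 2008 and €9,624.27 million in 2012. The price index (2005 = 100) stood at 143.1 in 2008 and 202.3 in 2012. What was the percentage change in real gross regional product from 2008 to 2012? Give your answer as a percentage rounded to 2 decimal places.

Real gross regional product 2008 = 6865.39 / 1.431 = 4797.62.
Real gross regional product 2012 = 9624.27 / 2.023 = 4757.42.
Real growth = 4757.42 / 4797.62 − 1 = -0.0084.

-0.84%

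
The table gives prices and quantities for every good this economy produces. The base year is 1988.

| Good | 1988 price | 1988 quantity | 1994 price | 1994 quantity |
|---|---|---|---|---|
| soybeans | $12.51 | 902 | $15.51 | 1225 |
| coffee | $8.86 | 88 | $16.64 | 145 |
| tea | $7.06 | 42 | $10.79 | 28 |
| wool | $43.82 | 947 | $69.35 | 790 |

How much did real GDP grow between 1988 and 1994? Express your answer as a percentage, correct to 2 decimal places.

Real GDP 1988 = Nominal GDP 1988 = 12.51·902 + 8.86·88 + 7.06·42 + 43.82·947 = 53857.76.
Real GDP 1994 (at 1988 prices) = 12.51·1225 + 8.86·145 + 7.06·28 + 43.82·790 = 51424.93.
Real growth = 51424.93/53857.76 − 1 = -0.0452.

-4.52%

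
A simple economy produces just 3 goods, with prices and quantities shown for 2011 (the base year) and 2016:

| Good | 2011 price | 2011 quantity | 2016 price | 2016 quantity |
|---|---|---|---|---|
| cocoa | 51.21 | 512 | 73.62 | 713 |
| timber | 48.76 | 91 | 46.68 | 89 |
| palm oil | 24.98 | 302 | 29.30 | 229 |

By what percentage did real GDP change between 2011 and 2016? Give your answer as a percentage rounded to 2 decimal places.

Real GDP 2011 = Nominal GDP 2011 = 51.21·512 + 48.76·91 + 24.98·302 = 38200.64.
Real GDP 2016 (at 2011 prices) = 51.21·713 + 48.76·89 + 24.98·229 = 46572.79.
Real growth = 46572.79/38200.64 − 1 = 0.2192.

21.92%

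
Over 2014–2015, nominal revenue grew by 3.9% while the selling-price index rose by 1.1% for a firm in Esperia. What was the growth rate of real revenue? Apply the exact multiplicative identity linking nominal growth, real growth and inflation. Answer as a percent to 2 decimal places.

2.77%

(1 + g_nom) = (1 + g_real)(1 + π), so g_real = 1.0390 / 1.0110 − 1 = 0.02770.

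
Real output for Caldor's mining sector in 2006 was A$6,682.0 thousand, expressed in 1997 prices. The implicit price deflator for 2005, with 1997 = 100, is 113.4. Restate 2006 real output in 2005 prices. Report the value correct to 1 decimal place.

Real output in 2005 prices = Real output in 1997 prices × (P_2005/P_1997) = 6682.0 × 1.134 = 7577.39.

A$7,577.4 thousand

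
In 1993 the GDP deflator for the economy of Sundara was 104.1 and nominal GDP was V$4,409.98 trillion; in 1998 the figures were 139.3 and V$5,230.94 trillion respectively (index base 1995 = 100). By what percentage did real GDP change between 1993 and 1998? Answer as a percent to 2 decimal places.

Real GDP 1993 = 4409.98 / 1.041 = 4236.29.
Real GDP 1998 = 5230.94 / 1.393 = 3755.16.
Real growth = 3755.16 / 4236.29 − 1 = -0.1136.

-11.36%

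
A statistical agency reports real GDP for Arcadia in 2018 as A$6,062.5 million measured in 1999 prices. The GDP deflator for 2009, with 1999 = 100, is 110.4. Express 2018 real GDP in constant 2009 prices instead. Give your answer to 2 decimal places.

Real GDP in 2009 prices = Real GDP in 1999 prices × (P_2009/P_1999) = 6062.5 × 1.104 = 6693.00.

A$6,693.00 million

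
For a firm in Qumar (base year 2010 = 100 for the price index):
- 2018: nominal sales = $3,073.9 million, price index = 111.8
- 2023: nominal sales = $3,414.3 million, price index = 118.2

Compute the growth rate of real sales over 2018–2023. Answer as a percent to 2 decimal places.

Real sales 2018 = 3073.9 / 1.118 = 2749.46.
Real sales 2023 = 3414.3 / 1.182 = 2888.58.
Real growth = 2888.58 / 2749.46 − 1 = 0.0506.

5.06%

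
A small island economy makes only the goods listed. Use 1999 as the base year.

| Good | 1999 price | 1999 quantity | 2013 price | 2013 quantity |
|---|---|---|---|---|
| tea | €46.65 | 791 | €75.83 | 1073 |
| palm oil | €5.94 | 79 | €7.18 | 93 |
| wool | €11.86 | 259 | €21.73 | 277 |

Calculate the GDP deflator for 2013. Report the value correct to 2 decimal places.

Nominal GDP 2013 = 75.83·1073 + 7.18·93 + 21.73·277 = 88052.54.
Real GDP 2013 (at 1999 prices) = 46.65·1073 + 5.94·93 + 11.86·277 = 53893.09.
Deflator = Nominal/Real × 100 = 88052.54/53893.09 × 100 = 163.384.

163.38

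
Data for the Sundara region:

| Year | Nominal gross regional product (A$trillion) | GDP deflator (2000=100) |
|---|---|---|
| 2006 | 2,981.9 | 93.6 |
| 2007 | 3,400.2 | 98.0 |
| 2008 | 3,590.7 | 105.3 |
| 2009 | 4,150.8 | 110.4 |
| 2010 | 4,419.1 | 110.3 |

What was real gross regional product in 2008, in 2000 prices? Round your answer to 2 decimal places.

A$3,409.97 trillion

Real gross regional product 2008 = 3590.7 / 1.053 = 3409.97.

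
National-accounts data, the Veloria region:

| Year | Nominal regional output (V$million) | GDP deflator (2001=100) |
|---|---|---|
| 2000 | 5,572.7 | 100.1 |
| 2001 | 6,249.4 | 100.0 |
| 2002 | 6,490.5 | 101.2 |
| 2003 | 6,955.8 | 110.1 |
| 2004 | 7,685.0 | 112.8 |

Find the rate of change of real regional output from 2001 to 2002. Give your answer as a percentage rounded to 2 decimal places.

2.63%

Real regional output 2001 = 6249.4/1.000 = 6249.40.
Real regional output 2002 = 6490.5/1.012 = 6413.54.
Change = 6413.54/6249.40 − 1 = 0.0263.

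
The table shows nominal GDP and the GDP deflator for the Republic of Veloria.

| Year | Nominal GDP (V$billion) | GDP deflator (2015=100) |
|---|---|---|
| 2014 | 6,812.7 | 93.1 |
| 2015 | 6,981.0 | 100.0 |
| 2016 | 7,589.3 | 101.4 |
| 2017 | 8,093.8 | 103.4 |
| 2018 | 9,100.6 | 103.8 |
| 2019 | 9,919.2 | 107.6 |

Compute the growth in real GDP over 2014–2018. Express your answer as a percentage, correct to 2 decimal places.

19.81%

Real GDP 2014 = 6812.7/0.931 = 7317.62.
Real GDP 2018 = 9100.6/1.038 = 8767.44.
Change = 8767.44/7317.62 − 1 = 0.1981.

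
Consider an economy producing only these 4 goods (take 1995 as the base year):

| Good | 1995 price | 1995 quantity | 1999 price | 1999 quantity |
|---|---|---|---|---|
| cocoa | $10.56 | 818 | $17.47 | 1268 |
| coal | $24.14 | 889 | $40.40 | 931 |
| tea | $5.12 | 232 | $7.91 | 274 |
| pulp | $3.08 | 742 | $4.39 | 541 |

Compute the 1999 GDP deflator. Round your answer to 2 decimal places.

Nominal GDP 1999 = 17.47·1268 + 40.40·931 + 7.91·274 + 4.39·541 = 64306.69.
Real GDP 1999 (at 1995 prices) = 10.56·1268 + 24.14·931 + 5.12·274 + 3.08·541 = 38933.58.
Deflator = Nominal/Real × 100 = 64306.69/38933.58 × 100 = 165.170.

165.17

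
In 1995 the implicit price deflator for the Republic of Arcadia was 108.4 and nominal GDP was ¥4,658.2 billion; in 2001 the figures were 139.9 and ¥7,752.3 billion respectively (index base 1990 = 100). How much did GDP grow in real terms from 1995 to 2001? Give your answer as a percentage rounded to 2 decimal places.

28.95%

Real GDP 1995 = 4658.2 / 1.084 = 4297.23.
Real GDP 2001 = 7752.3 / 1.399 = 5541.32.
Real growth = 5541.32 / 4297.23 − 1 = 0.2895.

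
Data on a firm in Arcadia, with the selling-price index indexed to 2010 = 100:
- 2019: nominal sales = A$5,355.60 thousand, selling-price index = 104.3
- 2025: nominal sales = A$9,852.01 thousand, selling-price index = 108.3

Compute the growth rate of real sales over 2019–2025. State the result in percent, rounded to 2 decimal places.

77.16%

Real sales 2019 = 5355.60 / 1.043 = 5134.80.
Real sales 2025 = 9852.01 / 1.083 = 9096.96.
Real growth = 9096.96 / 5134.80 − 1 = 0.7716.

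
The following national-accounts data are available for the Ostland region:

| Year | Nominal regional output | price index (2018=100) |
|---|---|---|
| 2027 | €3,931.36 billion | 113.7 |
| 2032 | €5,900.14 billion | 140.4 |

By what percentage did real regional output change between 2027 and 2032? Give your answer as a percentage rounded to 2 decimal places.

Real regional output 2027 = 3931.36 / 1.137 = 3457.66.
Real regional output 2032 = 5900.14 / 1.404 = 4202.38.
Real growth = 4202.38 / 3457.66 − 1 = 0.2154.

21.54%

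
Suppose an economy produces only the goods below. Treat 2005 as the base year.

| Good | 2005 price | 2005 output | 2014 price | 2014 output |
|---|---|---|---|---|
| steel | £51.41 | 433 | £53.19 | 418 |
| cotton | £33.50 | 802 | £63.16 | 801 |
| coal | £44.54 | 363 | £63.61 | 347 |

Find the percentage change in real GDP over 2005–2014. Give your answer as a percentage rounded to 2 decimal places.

-2.32%

Real GDP 2005 = Nominal GDP 2005 = 51.41·433 + 33.50·802 + 44.54·363 = 65295.55.
Real GDP 2014 (at 2005 prices) = 51.41·418 + 33.50·801 + 44.54·347 = 63778.26.
Real growth = 63778.26/65295.55 − 1 = -0.0232.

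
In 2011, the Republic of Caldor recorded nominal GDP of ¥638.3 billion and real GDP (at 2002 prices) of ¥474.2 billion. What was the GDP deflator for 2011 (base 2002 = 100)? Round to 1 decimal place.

GDP deflator = (Nominal / Real) × 100 = 638.3 / 474.2 × 100 = 134.61.

134.6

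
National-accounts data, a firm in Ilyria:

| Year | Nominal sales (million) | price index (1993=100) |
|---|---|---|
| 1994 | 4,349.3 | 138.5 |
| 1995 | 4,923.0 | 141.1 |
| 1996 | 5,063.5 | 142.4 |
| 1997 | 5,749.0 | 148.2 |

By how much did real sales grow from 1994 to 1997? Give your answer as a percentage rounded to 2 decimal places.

Real sales 1994 = 4349.3/1.385 = 3140.29.
Real sales 1997 = 5749.0/1.482 = 3879.22.
Change = 3879.22/3140.29 − 1 = 0.2353.

23.53%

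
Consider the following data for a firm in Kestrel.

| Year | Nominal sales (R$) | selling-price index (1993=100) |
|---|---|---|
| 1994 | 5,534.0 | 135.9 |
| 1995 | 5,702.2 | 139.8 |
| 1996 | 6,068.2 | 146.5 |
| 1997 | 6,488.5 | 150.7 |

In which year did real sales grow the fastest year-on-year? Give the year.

1997

1995: real = 5702.2/1.398 = 4078.83; growth vs 1994 (4072.11) = 0.17%.
1996: real = 6068.2/1.465 = 4142.12; growth vs 1995 (4078.83) = 1.55%.
1997: real = 6488.5/1.507 = 4305.57; growth vs 1996 (4142.12) = 3.95%.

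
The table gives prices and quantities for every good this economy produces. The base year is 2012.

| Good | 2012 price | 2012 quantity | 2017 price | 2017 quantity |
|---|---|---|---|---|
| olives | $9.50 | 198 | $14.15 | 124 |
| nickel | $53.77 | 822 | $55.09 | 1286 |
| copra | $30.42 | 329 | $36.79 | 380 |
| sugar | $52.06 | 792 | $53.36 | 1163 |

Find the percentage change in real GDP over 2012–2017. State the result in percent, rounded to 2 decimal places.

46.35%

Real GDP 2012 = Nominal GDP 2012 = 9.50·198 + 53.77·822 + 30.42·329 + 52.06·792 = 97319.64.
Real GDP 2017 (at 2012 prices) = 9.50·124 + 53.77·1286 + 30.42·380 + 52.06·1163 = 142431.60.
Real growth = 142431.60/97319.64 − 1 = 0.4635.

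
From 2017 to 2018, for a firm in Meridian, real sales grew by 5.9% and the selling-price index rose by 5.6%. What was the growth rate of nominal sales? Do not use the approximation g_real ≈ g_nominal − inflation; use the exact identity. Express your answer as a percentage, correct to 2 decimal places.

(1 + g_nom) = (1 + g_real)(1 + π) = 1.0590 × 1.0560 = 1.11830.

11.83%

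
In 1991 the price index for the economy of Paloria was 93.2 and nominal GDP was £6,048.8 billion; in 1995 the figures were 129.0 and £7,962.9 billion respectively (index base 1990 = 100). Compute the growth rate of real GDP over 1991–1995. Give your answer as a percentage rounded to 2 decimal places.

Deflate each year: 1991 → 6048.8/0.932 = 6490.13; 1995 → 7962.9/1.290 = 6172.79.
So real GDP changed by 6172.79/6490.13 − 1 = -0.0489, i.e. -4.89%.

-4.89%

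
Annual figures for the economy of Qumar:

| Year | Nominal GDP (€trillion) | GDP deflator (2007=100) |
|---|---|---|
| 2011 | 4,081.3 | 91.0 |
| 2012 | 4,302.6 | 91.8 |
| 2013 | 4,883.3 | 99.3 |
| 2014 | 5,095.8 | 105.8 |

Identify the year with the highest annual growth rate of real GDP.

2013

2012: real = 4302.6/0.918 = 4686.93; growth vs 2011 (4484.95) = 4.50%.
2013: real = 4883.3/0.993 = 4917.72; growth vs 2012 (4686.93) = 4.92%.
2014: real = 5095.8/1.058 = 4816.45; growth vs 2013 (4917.72) = -2.06%.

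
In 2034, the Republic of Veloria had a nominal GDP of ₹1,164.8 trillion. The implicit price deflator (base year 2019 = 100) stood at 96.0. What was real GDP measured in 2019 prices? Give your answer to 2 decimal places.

₹1,213.33 trillion

Real GDP = Nominal / (implicit price deflator/100) = 1164.8 / 0.960 = 1213.33.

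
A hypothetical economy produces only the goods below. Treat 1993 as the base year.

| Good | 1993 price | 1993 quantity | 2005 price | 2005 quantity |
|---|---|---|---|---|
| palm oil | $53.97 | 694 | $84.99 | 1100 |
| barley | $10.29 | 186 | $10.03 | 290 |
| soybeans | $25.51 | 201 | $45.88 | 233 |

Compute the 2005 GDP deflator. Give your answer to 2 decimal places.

156.80

Nominal GDP 2005 = 84.99·1100 + 10.03·290 + 45.88·233 = 107087.74.
Real GDP 2005 (at 1993 prices) = 53.97·1100 + 10.29·290 + 25.51·233 = 68294.93.
Deflator = Nominal/Real × 100 = 107087.74/68294.93 × 100 = 156.802.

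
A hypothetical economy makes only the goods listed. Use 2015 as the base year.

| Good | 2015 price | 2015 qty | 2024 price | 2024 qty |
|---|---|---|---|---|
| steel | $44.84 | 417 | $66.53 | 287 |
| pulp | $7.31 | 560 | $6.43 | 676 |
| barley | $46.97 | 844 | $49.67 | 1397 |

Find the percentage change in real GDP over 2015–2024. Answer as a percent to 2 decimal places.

Real GDP 2015 = Nominal GDP 2015 = 44.84·417 + 7.31·560 + 46.97·844 = 62434.56.
Real GDP 2024 (at 2015 prices) = 44.84·287 + 7.31·676 + 46.97·1397 = 83427.73.
Real growth = 83427.73/62434.56 − 1 = 0.3362.

33.62%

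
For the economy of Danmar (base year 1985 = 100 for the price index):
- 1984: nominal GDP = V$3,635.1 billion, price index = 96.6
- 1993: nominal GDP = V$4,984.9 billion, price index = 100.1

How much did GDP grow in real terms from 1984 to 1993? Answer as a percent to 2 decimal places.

32.34%

Real GDP 1984 = 3635.1 / 0.966 = 3763.04.
Real GDP 1993 = 4984.9 / 1.001 = 4979.92.
Real growth = 4979.92 / 3763.04 − 1 = 0.3234.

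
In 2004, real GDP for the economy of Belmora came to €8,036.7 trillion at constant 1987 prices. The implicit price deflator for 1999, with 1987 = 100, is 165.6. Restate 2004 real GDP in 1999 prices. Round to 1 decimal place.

€13,308.8 trillion

Real GDP in 1999 prices = Real GDP in 1987 prices × (P_1999/P_1987) = 8036.7 × 1.656 = 13308.78.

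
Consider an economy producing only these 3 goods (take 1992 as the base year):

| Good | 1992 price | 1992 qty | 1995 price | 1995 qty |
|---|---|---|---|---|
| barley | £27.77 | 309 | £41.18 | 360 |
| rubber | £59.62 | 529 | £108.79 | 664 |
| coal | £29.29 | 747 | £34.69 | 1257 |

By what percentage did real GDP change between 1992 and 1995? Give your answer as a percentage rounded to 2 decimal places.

39.36%

Real GDP 1992 = Nominal GDP 1992 = 27.77·309 + 59.62·529 + 29.29·747 = 61999.54.
Real GDP 1995 (at 1992 prices) = 27.77·360 + 59.62·664 + 29.29·1257 = 86402.41.
Real growth = 86402.41/61999.54 − 1 = 0.3936.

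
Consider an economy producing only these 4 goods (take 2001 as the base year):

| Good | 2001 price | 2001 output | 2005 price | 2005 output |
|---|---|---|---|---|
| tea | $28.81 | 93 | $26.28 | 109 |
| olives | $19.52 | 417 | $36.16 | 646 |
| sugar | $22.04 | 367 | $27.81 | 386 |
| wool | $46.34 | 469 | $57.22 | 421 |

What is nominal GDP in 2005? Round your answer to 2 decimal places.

Nominal GDP 2005 = Σ (p_2005 × q_2005) = 26.28·109 + 36.16·646 + 27.81·386 + 57.22·421 = 61048.16.

$61048.16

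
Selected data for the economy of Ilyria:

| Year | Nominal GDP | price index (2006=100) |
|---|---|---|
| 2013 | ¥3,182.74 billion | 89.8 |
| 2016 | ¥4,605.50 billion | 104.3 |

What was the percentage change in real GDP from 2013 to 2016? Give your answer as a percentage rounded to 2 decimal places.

24.59%

Deflate each year: 2013 → 3182.74/0.898 = 3544.25; 2016 → 4605.50/1.043 = 4415.63.
So real GDP changed by 4415.63/3544.25 − 1 = 0.2459, i.e. 24.59%.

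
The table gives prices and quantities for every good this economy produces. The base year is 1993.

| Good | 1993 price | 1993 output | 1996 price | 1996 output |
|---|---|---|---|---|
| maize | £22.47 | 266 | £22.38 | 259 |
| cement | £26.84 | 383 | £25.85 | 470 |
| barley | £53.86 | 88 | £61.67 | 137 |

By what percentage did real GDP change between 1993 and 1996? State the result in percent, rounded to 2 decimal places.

22.94%

Real GDP 1993 = Nominal GDP 1993 = 22.47·266 + 26.84·383 + 53.86·88 = 20996.42.
Real GDP 1996 (at 1993 prices) = 22.47·259 + 26.84·470 + 53.86·137 = 25813.35.
Real growth = 25813.35/20996.42 − 1 = 0.2294.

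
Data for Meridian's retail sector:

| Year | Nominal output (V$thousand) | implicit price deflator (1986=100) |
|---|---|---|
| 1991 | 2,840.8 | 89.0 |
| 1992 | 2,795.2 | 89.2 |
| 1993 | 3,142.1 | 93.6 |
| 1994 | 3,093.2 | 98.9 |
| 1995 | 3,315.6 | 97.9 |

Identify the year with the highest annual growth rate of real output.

1992: real = 2795.2/0.892 = 3133.63; growth vs 1991 (3191.91) = -1.83%.
1993: real = 3142.1/0.936 = 3356.94; growth vs 1992 (3133.63) = 7.13%.
1994: real = 3093.2/0.989 = 3127.60; growth vs 1993 (3356.94) = -6.83%.
1995: real = 3315.6/0.979 = 3386.72; growth vs 1994 (3127.60) = 8.28%.

1995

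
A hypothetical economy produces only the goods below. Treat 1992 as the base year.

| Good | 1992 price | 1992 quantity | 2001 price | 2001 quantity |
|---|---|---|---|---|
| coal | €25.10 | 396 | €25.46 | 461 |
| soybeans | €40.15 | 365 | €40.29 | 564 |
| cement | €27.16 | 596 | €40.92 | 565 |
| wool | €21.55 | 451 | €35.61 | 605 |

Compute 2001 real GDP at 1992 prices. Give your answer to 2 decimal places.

Real GDP 2001 = Σ (p_1992 × q_2001) = 25.10·461 + 40.15·564 + 27.16·565 + 21.55·605 = 62598.85.

€62598.85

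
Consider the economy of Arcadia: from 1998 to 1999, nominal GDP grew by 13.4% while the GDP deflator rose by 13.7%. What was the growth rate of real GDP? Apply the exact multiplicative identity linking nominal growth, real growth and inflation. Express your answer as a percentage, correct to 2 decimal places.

(1 + g_nom) = (1 + g_real)(1 + π), so g_real = 1.1340 / 1.1370 − 1 = -0.00264.

-0.26%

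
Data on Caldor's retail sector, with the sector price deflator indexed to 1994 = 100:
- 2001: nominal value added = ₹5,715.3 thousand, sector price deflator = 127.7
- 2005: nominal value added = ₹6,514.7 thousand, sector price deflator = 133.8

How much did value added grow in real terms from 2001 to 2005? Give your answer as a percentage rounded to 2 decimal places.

8.79%

Deflate each year: 2001 → 5715.3/1.277 = 4475.57; 2005 → 6514.7/1.338 = 4868.98.
So real value added changed by 4868.98/4475.57 − 1 = 0.0879, i.e. 8.79%.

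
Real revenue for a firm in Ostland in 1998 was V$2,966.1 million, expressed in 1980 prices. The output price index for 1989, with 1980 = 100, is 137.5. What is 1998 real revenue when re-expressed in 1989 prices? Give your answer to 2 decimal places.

Real revenue in 1989 prices = Real revenue in 1980 prices × (P_1989/P_1980) = 2966.1 × 1.375 = 4078.39.

V$4,078.39 million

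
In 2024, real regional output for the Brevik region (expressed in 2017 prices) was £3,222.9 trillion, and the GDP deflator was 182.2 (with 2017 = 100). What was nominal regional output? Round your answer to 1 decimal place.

Nominal regional output = Real × (GDP deflator/100) = 3222.9 × 1.822 = 5872.12.

£5,872.1 trillion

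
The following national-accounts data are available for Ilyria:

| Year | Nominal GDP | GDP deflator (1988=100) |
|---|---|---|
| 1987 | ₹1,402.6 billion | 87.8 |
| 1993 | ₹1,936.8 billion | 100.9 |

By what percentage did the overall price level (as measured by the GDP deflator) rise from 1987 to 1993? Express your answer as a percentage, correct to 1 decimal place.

14.9%

Price-level change = 100.9 / 87.8 − 1 = 0.1492.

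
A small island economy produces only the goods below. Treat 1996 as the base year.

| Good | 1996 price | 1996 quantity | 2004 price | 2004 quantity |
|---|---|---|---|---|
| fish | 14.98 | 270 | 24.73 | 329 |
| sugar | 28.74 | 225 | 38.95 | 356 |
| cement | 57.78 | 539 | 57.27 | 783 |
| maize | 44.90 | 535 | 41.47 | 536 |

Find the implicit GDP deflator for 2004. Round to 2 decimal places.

Nominal GDP 2004 = 24.73·329 + 38.95·356 + 57.27·783 + 41.47·536 = 89072.70.
Real GDP 2004 (at 1996 prices) = 14.98·329 + 28.74·356 + 57.78·783 + 44.90·536 = 84468.00.
Deflator = Nominal/Real × 100 = 89072.70/84468.00 × 100 = 105.451.

105.45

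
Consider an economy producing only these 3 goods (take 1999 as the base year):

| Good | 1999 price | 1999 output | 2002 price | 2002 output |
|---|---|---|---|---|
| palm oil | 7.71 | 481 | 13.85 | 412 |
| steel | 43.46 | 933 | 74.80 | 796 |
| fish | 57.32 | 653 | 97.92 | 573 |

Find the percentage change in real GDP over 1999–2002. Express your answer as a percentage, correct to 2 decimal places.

-13.55%

Real GDP 1999 = Nominal GDP 1999 = 7.71·481 + 43.46·933 + 57.32·653 = 81686.65.
Real GDP 2002 (at 1999 prices) = 7.71·412 + 43.46·796 + 57.32·573 = 70615.04.
Real growth = 70615.04/81686.65 − 1 = -0.1355.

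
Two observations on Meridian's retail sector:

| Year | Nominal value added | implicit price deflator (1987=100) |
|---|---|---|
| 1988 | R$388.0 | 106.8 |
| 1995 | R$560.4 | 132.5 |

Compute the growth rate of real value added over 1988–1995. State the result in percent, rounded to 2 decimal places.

16.42%

Deflate each year: 1988 → 388.0/1.068 = 363.30; 1995 → 560.4/1.325 = 422.94.
So real value added changed by 422.94/363.30 − 1 = 0.1642, i.e. 16.42%.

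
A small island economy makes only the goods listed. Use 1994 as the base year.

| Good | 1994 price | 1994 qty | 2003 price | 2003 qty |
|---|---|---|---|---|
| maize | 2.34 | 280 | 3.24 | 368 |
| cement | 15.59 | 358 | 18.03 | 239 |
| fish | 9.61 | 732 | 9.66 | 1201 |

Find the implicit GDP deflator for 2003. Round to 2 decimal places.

Nominal GDP 2003 = 3.24·368 + 18.03·239 + 9.66·1201 = 17103.15.
Real GDP 2003 (at 1994 prices) = 2.34·368 + 15.59·239 + 9.61·1201 = 16128.74.
Deflator = Nominal/Real × 100 = 17103.15/16128.74 × 100 = 106.041.

106.04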